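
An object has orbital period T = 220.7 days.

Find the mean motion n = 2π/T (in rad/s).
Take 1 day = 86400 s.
T = 220.7 days = 1.90685 × 10^7 s
n = 2π / (1.90685 × 10^7 s) = 3.29506 × 10^-7 rad/s ≈ 3.295 × 10^-7 rad/s

Final answer: n = 3.295 × 10^-7 rad/s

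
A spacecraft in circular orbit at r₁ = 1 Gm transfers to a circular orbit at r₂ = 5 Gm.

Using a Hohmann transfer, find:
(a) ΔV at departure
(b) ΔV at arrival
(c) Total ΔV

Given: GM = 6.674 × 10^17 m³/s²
r₁ = 1 Gm = 1 × 10^9 m
r₂ = 5 Gm = 5 × 10^9 m
GM = 6.674 × 10^17 m³/s²
Transfer ellipse: a_t = (r₁ + r₂)/2 = 3 × 10^9 m
Circular speed at r₁: v₁ = √(GM/r₁) = 25834.1 m/s
Transfer speed at r₁ (periapsis): v₁ₜ = √(GM(2/r₁ − 1/a_t)) = 33351.7 m/s
(a) ΔV₁ = v₁ₜ − v₁ = 7517.58 m/s ≈ 7.518 km/s
Circular speed at r₂: v₂ = √(GM/r₂) = 11553.4 m/s
Transfer speed at r₂ (apoapsis): v₂ₜ = √(GM(2/r₂ − 1/a_t)) = 6670.33 m/s
(b) ΔV₂ = v₂ − v₂ₜ = 4883.02 m/s ≈ 4.883 km/s
(c) ΔV_total = ΔV₁ + ΔV₂ = 12400.6 m/s ≈ 12.4 km/s

Final answer:
(a) ΔV₁ = 7.518 km/s
(b) ΔV₂ = 4.883 km/s
(c) ΔV_total = 12.4 km/s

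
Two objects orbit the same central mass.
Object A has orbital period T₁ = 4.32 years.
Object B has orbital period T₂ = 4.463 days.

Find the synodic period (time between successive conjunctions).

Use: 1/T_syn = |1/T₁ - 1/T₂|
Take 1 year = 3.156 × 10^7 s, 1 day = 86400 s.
T₁ = 4.32 years = 1.36339 × 10^8 s
T₂ = 4.463 days = 385603 s
1/T₁ = 7.33465 × 10^-9 s⁻¹
1/T₂ = 2.59334 × 10^-6 s⁻¹
|1/T₁ − 1/T₂| = 2.586 × 10^-6 s⁻¹
T_syn = 1 / |1/T₁ − 1/T₂| = 386697 s ≈ 4.476 days

Final answer: T_syn = 4.476 days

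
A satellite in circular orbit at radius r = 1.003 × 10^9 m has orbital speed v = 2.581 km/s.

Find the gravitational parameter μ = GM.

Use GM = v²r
r = 1.003 × 10^9 m
v = 2.581 km/s = 2581 m/s
v² = 6.66156 × 10^6 m²/s²
GM = v²r = 6.66156 × 10^6 × 1.003 × 10^9 = 6.68155 × 10^15 m³/s²
GM ≈ 6.682 × 10^15 m³/s²

Final answer: GM = 6.682 × 10^15 m³/s²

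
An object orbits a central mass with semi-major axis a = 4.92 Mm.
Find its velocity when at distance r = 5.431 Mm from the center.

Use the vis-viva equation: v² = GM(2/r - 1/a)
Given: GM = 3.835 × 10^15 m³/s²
a = 4.92 Mm = 4.92 × 10^6 m
r = 5.431 Mm = 5.431 × 10^6 m
GM = 3.835 × 10^15 m³/s²
2/r − 1/a = 3.68256 × 10^-7 − 2.03252 × 10^-7 = 1.65004 × 10^-7 m⁻¹
v² = GM (2/r − 1/a) = 6.32791 × 10^8 m²/s²
v = 25155.3 m/s ≈ 25.16 km/s

Final answer: 25.16 km/s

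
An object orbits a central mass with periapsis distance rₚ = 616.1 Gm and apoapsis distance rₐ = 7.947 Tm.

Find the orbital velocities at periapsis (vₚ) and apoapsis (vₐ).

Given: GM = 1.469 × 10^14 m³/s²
rₚ = 616.1 Gm = 6.161 × 10^11 m
rₐ = 7.947 Tm = 7.947 × 10^12 m
GM = 1.469 × 10^14 m³/s²
a = (rₚ + rₐ)/2 = 4.28155 × 10^12 m
Vis-viva: v² = GM (2/r − 1/a)
vₚ² = 1.469 × 10^14 × (3.24623 × 10^-12 − 2.3356 × 10^-13) = 442.561 m²/s²
vₚ = 21.0371 m/s ≈ 21.04 m/s
vₐ² = 1.469 × 10^14 × (2.51667 × 10^-13 − 2.3356 × 10^-13) = 2.65992 m²/s²
vₐ = 1.63093 m/s ≈ 1.631 m/s

Final answer: vₚ = 21.04 m/s, vₐ = 1.631 m/s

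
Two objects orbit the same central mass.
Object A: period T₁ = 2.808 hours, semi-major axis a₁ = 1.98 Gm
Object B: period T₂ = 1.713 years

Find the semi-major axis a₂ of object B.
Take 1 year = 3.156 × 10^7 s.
T₁ = 2.808 hours = 10108.8 s
T₂ = 1.713 years = 5.40623 × 10^7 s
a₁ = 1.98 Gm = 1.98 × 10^9 m
Kepler's third law: (T₂/T₁)² = (a₂/a₁)³  ⇒  a₂ = a₁ (T₂/T₁)^(2/3)
T₂/T₁ = 5348.04
(T₂/T₁)^(2/3) = 305.818
a₂ = 1.98 × 10^9 m × 305.818 = 6.0552 × 10^11 m ≈ 605.5 Gm

Final answer: a₂ = 605.5 Gm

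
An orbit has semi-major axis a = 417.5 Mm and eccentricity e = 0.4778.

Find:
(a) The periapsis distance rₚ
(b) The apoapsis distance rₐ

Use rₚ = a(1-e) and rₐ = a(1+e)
a = 417.5 Mm = 4.175 × 10^8 m
e = 0.4778:  1 − e = 0.5222,  1 + e = 1.4778
(a) rₚ = a(1 − e) = 4.175 × 10^8 m × 0.5222 = 2.18018 × 10^8 m ≈ 218 Mm
(b) rₐ = a(1 + e) = 4.175 × 10^8 m × 1.4778 = 6.16982 × 10^8 m ≈ 617 Mm

Final answer:
(a) rₚ = 218 Mm
(b) rₐ = 617 Mm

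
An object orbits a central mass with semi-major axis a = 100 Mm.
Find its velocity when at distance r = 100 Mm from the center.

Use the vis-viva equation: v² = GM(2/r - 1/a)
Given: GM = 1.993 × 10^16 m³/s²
a = 100 Mm = 1 × 10^8 m
r = 100 Mm = 1 × 10^8 m
GM = 1.993 × 10^16 m³/s²
2/r − 1/a = 2 × 10^-8 − 1 × 10^-8 = 1 × 10^-8 m⁻¹
v² = GM (2/r − 1/a) = 1.993 × 10^8 m²/s²
v = 14117.4 m/s ≈ 14.12 km/s

Final answer: 14.12 km/s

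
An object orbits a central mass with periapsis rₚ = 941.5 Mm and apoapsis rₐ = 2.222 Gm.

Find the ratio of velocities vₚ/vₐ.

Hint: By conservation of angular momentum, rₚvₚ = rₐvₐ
rₚ = 941.5 Mm = 9.415 × 10^8 m
rₐ = 2.222 Gm = 2.222 × 10^9 m
rₚvₚ = rₐvₐ  ⇒  vₚ/vₐ = rₐ/rₚ
vₚ/vₐ = (2.222 × 10^9) / (9.415 × 10^8) = 2.36006

Final answer: vₚ/vₐ = 2.36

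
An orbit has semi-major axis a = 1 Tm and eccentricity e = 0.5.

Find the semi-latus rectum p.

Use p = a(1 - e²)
a = 1 Tm = 1 × 10^12 m
e = 0.5,  e² = 0.25,  1 − e² = 0.75
p = a(1 − e²) = 1 × 10^12 m × 0.75 = 7.5 × 10^11 m ≈ 750 Gm

Final answer: p = 750 Gm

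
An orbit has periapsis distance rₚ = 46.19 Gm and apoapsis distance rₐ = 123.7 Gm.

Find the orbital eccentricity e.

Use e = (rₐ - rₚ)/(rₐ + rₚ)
rₚ = 46.19 Gm = 4.619 × 10^10 m
rₐ = 123.7 Gm = 1.237 × 10^11 m
rₐ − rₚ = 7.751 × 10^10 m
rₐ + rₚ = 1.6989 × 10^11 m
e = (rₐ − rₚ)/(rₐ + rₚ) = 0.456236

Final answer: e = 0.4562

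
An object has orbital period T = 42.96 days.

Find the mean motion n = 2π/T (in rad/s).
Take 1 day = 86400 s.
T = 42.96 days = 3.71174 × 10^6 s
n = 2π / (3.71174 × 10^6 s) = 1.69279 × 10^-6 rad/s ≈ 1.693 × 10^-6 rad/s

Final answer: n = 1.693 × 10^-6 rad/s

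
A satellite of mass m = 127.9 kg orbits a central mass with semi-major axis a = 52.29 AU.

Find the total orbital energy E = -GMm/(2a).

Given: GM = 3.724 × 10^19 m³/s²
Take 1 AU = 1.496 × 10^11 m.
a = 52.29 AU = 7.82258 × 10^12 m
GM = 3.724 × 10^19 m³/s²
2a = 1.56452 × 10^13 m
GMm = 3.724 × 10^19 × 127.9 = 4.763 × 10^21 m³·kg/s²
E = −GMm/(2a) = -3.04439 × 10^8 J ≈ -304.4 MJ

Final answer: -304.4 MJ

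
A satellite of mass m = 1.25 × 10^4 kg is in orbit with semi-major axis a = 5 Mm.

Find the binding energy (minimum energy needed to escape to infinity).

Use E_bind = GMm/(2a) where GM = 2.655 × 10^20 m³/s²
a = 5 Mm = 5 × 10^6 m
GM = 2.655 × 10^20 m³/s²
m = 1.25 × 10^4 kg
GMm = 2.655 × 10^20 × 12500 = 3.31875 × 10^24 m³·kg/s²
2a = 1 × 10^7 m
E_bind = GMm/(2a) = 3.31875 × 10^17 J ≈ 331.9 PJ

Final answer: 331.9 PJ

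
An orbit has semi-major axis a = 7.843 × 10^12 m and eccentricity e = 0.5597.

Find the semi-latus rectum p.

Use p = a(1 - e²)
a = 7.843 × 10^12 m
e = 0.5597,  e² = 0.313264,  1 − e² = 0.686736
p = a(1 − e²) = 7.843 × 10^12 m × 0.686736 = 5.38607 × 10^12 m ≈ 5.386 × 10^12 m

Final answer: p = 5.386 × 10^12 m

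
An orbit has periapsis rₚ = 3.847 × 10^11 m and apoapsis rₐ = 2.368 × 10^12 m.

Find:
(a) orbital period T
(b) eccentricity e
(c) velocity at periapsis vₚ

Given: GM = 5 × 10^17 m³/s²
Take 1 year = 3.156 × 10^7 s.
rₚ = 3.847 × 10^11 m
rₐ = 2.368 × 10^12 m
GM = 5 × 10^17 m³/s²
a = (rₚ + rₐ)/2 = 1.37635 × 10^12 m
e = (rₐ − rₚ)/(rₐ + rₚ) = (1.9833 × 10^12) / (2.7527 × 10^12) = 0.720493
(a) a³ = 2.60727 × 10^36 m³;  T = 2π √(a³/GM) = 2π × 2.28354 × 10^9 s = 1.43479 × 10^10 s ≈ 454.6 years
(b) e = 0.720493 ≈ 0.7205
(c) vₚ² = GM (2/rₚ − 1/a) = 5 × 10^17 × (5.19886 × 10^-12 − 7.26559 × 10^-13) = 2.23615 × 10^6 m²/s²;  vₚ = 1495.38 m/s ≈ 1.495 km/s

Final answer:
(a) orbital period T = 454.6 years
(b) eccentricity e = 0.7205
(c) velocity at periapsis vₚ = 1.495 km/s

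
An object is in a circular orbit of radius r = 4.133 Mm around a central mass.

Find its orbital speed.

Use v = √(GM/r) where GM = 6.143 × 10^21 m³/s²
r = 4.133 Mm = 4.133 × 10^6 m
GM = 6.143 × 10^21 m³/s²
GM/r = (6.143 × 10^21) / (4.133 × 10^6) = 1.48633 × 10^15 m²/s²
v = √(GM/r) = 3.85529 × 10^7 m/s ≈ 3.855 × 10^4 km/s

Final answer: 3.855 × 10^4 km/s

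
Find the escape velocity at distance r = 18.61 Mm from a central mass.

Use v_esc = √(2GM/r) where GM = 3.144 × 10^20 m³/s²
r = 18.61 Mm = 1.861 × 10^7 m
GM = 3.144 × 10^20 m³/s²
2GM/r = 2 × (3.144 × 10^20) / (1.861 × 10^7) = 3.37883 × 10^13 m²/s²
v_esc = √(2GM/r) = 5.81277 × 10^6 m/s ≈ 5813 km/s

Final answer: 5813 km/s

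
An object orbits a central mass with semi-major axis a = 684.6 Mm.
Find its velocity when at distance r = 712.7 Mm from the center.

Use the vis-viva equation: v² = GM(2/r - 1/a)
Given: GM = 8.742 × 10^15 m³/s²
a = 684.6 Mm = 6.846 × 10^8 m
r = 712.7 Mm = 7.127 × 10^8 m
GM = 8.742 × 10^15 m³/s²
2/r − 1/a = 2.80623 × 10^-9 − 1.46071 × 10^-9 = 1.34552 × 10^-9 m⁻¹
v² = GM (2/r − 1/a) = 1.17626 × 10^7 m²/s²
v = 3429.66 m/s ≈ 3.43 km/s

Final answer: 3.43 km/s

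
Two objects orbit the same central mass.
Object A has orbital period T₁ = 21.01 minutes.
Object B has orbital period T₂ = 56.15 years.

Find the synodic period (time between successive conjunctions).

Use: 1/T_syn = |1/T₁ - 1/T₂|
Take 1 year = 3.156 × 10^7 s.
T₁ = 21.01 minutes = 1260.6 s
T₂ = 56.15 years = 1.77209 × 10^9 s
1/T₁ = 0.000793273 s⁻¹
1/T₂ = 5.64304 × 10^-10 s⁻¹
|1/T₁ − 1/T₂| = 0.000793272 s⁻¹
T_syn = 1 / |1/T₁ − 1/T₂| = 1260.6 s ≈ 21.01 minutes

Final answer: T_syn = 21.01 minutes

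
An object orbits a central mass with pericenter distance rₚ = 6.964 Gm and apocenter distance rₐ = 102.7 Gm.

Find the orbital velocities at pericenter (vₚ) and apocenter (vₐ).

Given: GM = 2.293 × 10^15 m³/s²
rₚ = 6.964 Gm = 6.964 × 10^9 m
rₐ = 102.7 Gm = 1.027 × 10^11 m
GM = 2.293 × 10^15 m³/s²
a = (rₚ + rₐ)/2 = 5.4832 × 10^10 m
Vis-viva: v² = GM (2/r − 1/a)
vₚ² = 2.293 × 10^15 × (2.87191 × 10^-10 − 1.82375 × 10^-11) = 616711 m²/s²
vₚ = 785.309 m/s ≈ 785.3 m/s
vₐ² = 2.293 × 10^15 × (1.94742 × 10^-11 − 1.82375 × 10^-11) = 2835.69 m²/s²
vₐ = 53.2512 m/s ≈ 53.25 m/s

Final answer: vₚ = 785.3 m/s, vₐ = 53.25 m/s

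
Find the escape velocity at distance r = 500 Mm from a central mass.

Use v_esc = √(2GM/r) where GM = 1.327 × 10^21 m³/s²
r = 500 Mm = 5 × 10^8 m
GM = 1.327 × 10^21 m³/s²
2GM/r = 2 × (1.327 × 10^21) / (5 × 10^8) = 5.308 × 10^12 m²/s²
v_esc = √(2GM/r) = 2.30391 × 10^6 m/s ≈ 2304 km/s

Final answer: 2304 km/s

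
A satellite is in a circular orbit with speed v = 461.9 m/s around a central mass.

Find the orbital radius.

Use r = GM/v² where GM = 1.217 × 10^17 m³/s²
v = 461.9 m/s
GM = 1.217 × 10^17 m³/s²
v² = 213352 m²/s²
r = GM/v² = (1.217 × 10^17) / 213352 = 5.7042 × 10^11 m ≈ 570.4 Gm

Final answer: 570.4 Gm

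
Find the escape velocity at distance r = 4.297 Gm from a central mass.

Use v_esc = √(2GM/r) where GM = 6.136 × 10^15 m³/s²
r = 4.297 Gm = 4.297 × 10^9 m
GM = 6.136 × 10^15 m³/s²
2GM/r = 2 × (6.136 × 10^15) / (4.297 × 10^9) = 2.85595 × 10^6 m²/s²
v_esc = √(2GM/r) = 1689.95 m/s ≈ 1.69 km/s

Final answer: 1.69 km/s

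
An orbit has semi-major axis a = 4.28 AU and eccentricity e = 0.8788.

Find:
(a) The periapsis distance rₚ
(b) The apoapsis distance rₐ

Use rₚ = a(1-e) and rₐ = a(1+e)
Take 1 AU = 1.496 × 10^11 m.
a = 4.28 AU = 6.40288 × 10^11 m
e = 0.8788:  1 − e = 0.1212,  1 + e = 1.8788
(a) rₚ = a(1 − e) = 6.40288 × 10^11 m × 0.1212 = 7.76029 × 10^10 m ≈ 0.5187 AU
(b) rₐ = a(1 + e) = 6.40288 × 10^11 m × 1.8788 = 1.20297 × 10^12 m ≈ 8.041 AU

Final answer:
(a) rₚ = 0.5187 AU
(b) rₐ = 8.041 AU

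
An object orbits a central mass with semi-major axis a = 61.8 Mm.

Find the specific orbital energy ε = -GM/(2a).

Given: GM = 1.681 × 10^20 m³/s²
a = 61.8 Mm = 6.18 × 10^7 m
GM = 1.681 × 10^20 m³/s²
2a = 1.236 × 10^8 m
ε = −GM/(2a) = -1.36003 × 10^12 J/kg ≈ -1360 GJ/kg

Final answer: -1360 GJ/kg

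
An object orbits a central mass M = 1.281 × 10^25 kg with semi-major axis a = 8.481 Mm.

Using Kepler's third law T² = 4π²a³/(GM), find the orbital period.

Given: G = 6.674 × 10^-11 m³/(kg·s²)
M = 1.281 × 10^25 kg
GM = G × M = 6.674 × 10^-11 × 1.281 × 10^25 = 8.54939 × 10^14 m³/s²
a = 8.481 Mm = 8.481 × 10^6 m
a³ = 6.10016 × 10^20 m³
T = 2π √(a³/GM) = 2π √((6.10016 × 10^20) / (8.54939 × 10^14)) = 2π × 844.701 s
T = 5307.41 s ≈ 1.474 hours

Final answer: 1.474 hours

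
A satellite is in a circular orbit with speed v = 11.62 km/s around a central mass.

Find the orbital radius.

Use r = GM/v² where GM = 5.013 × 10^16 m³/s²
v = 11.62 km/s = 11620 m/s
GM = 5.013 × 10^16 m³/s²
v² = 1.35024 × 10^8 m²/s²
r = GM/v² = (5.013 × 10^16) / (1.35024 × 10^8) = 3.71266 × 10^8 m ≈ 371.3 Mm

Final answer: 371.3 Mm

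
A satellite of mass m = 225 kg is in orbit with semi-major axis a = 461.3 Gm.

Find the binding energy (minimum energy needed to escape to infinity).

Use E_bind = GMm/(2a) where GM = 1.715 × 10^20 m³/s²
a = 461.3 Gm = 4.613 × 10^11 m
GM = 1.715 × 10^20 m³/s²
m = 225 kg
GMm = 1.715 × 10^20 × 225 = 3.85875 × 10^22 m³·kg/s²
2a = 9.226 × 10^11 m
E_bind = GMm/(2a) = 4.18247 × 10^10 J ≈ 41.82 GJ

Final answer: 41.82 GJ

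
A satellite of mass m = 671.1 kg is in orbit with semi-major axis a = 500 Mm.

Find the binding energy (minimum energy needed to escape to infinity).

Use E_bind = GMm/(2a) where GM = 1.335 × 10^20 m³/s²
a = 500 Mm = 5 × 10^8 m
GM = 1.335 × 10^20 m³/s²
m = 671.1 kg
GMm = 1.335 × 10^20 × 671.1 = 8.95919 × 10^22 m³·kg/s²
2a = 1 × 10^9 m
E_bind = GMm/(2a) = 8.95918 × 10^13 J ≈ 89.59 TJ

Final answer: 89.59 TJ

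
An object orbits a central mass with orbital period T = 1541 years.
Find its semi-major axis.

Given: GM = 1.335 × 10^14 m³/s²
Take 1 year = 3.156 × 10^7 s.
T = 1541 years = 4.8634 × 10^10 s
GM = 1.335 × 10^14 m³/s²
Kepler's third law: a³ = GM T² / (4π²)
T² = 2.36526 × 10^21 s²
a³ = (1.335 × 10^14) × (2.36526 × 10^21) / (4π²) = 7.99836 × 10^33 m³
a = (a³)^(1/3) = 1.99986 × 10^11 m ≈ 200 Gm

Final answer: 200 Gm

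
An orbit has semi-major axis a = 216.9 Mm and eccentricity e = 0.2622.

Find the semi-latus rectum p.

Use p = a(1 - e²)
a = 216.9 Mm = 2.169 × 10^8 m
e = 0.2622,  e² = 0.0687488,  1 − e² = 0.931251
p = a(1 − e²) = 2.169 × 10^8 m × 0.931251 = 2.01988 × 10^8 m ≈ 202 Mm

Final answer: p = 202 Mm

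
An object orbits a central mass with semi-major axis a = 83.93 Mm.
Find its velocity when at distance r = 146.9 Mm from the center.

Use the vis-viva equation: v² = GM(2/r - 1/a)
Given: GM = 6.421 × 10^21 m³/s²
a = 83.93 Mm = 8.393 × 10^7 m
r = 146.9 Mm = 1.469 × 10^8 m
GM = 6.421 × 10^21 m³/s²
2/r − 1/a = 1.36147 × 10^-8 − 1.19147 × 10^-8 = 1.70001 × 10^-9 m⁻¹
v² = GM (2/r − 1/a) = 1.09158 × 10^13 m²/s²
v = 3.3039 × 10^6 m/s ≈ 3304 km/s

Final answer: 3304 km/s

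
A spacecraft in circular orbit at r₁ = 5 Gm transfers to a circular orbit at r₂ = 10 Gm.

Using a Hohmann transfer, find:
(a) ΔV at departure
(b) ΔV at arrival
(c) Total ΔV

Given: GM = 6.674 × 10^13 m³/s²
r₁ = 5 Gm = 5 × 10^9 m
r₂ = 10 Gm = 1 × 10^10 m
GM = 6.674 × 10^13 m³/s²
Transfer ellipse: a_t = (r₁ + r₂)/2 = 7.5 × 10^9 m
Circular speed at r₁: v₁ = √(GM/r₁) = 115.534 m/s
Transfer speed at r₁ (periapsis): v₁ₜ = √(GM(2/r₁ − 1/a_t)) = 133.407 m/s
(a) ΔV₁ = v₁ₜ − v₁ = 17.8731 m/s ≈ 17.87 m/s
Circular speed at r₂: v₂ = √(GM/r₂) = 81.6946 m/s
Transfer speed at r₂ (apoapsis): v₂ₜ = √(GM(2/r₂ − 1/a_t)) = 66.7033 m/s
(b) ΔV₂ = v₂ − v₂ₜ = 14.9912 m/s ≈ 14.99 m/s
(c) ΔV_total = ΔV₁ + ΔV₂ = 32.8643 m/s ≈ 32.86 m/s

Final answer:
(a) ΔV₁ = 17.87 m/s
(b) ΔV₂ = 14.99 m/s
(c) ΔV_total = 32.86 m/s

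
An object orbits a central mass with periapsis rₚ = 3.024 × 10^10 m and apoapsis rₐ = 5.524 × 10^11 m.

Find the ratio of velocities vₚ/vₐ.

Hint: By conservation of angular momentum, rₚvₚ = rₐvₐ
rₚ = 3.024 × 10^10 m
rₐ = 5.524 × 10^11 m
rₚvₚ = rₐvₐ  ⇒  vₚ/vₐ = rₐ/rₚ
vₚ/vₐ = (5.524 × 10^11) / (3.024 × 10^10) = 18.2672

Final answer: vₚ/vₐ = 18.27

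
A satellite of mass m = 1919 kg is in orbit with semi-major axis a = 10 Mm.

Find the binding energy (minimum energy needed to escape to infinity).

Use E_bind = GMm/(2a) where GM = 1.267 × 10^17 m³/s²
a = 10 Mm = 1 × 10^7 m
GM = 1.267 × 10^17 m³/s²
m = 1919 kg
GMm = 1.267 × 10^17 × 1919 = 2.43137 × 10^20 m³·kg/s²
2a = 2 × 10^7 m
E_bind = GMm/(2a) = 1.21569 × 10^13 J ≈ 12.16 TJ

Final answer: 12.16 TJ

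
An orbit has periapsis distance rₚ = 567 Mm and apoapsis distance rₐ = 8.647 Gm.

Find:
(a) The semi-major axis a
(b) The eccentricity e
rₚ = 567 Mm = 5.67 × 10^8 m
rₐ = 8.647 Gm = 8.647 × 10^9 m
(a) a = (rₚ + rₐ)/2 = 4.607 × 10^9 m ≈ 4.607 Gm
(b) e = (rₐ − rₚ)/(rₐ + rₚ) = (8.08 × 10^9) / (9.214 × 10^9) = 0.876926

Final answer:
(a) a = 4.607 Gm
(b) e = 0.8769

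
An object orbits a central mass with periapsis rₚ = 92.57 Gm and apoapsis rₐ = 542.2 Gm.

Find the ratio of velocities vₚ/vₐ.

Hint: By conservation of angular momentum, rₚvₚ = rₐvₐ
rₚ = 92.57 Gm = 9.257 × 10^10 m
rₐ = 542.2 Gm = 5.422 × 10^11 m
rₚvₚ = rₐvₐ  ⇒  vₚ/vₐ = rₐ/rₚ
vₚ/vₐ = (5.422 × 10^11) / (9.257 × 10^10) = 5.85719

Final answer: vₚ/vₐ = 5.857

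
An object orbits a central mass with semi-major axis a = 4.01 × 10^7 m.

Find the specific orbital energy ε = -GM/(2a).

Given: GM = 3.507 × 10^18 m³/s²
a = 4.01 × 10^7 m
GM = 3.507 × 10^18 m³/s²
2a = 8.02 × 10^7 m
ε = −GM/(2a) = -4.37282 × 10^10 J/kg ≈ -43.73 GJ/kg

Final answer: -43.73 GJ/kg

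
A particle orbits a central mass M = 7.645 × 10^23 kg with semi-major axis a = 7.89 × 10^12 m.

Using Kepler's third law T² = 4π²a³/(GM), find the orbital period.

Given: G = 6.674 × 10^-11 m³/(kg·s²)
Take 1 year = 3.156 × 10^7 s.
M = 7.645 × 10^23 kg
GM = G × M = 6.674 × 10^-11 × 7.645 × 10^23 = 5.10227 × 10^13 m³/s²
a = 7.89 × 10^12 m
a³ = 4.91169 × 10^38 m³
T = 2π √(a³/GM) = 2π √((4.91169 × 10^38) / (5.10227 × 10^13)) = 2π × 3.10266 × 10^12 s
T = 1.94946 × 10^13 s ≈ 6.177 × 10^5 years

Final answer: 6.177 × 10^5 years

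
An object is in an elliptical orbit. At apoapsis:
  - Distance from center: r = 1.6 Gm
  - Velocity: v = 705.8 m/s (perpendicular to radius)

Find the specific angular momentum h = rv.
r = 1.6 Gm = 1.6 × 10^9 m
v = 705.8 m/s
h = rv = 1.6 × 10^9 × 705.8 = 1.12928 × 10^12 m²/s ≈ 1.129 × 10^12 m²/s

Final answer: h = 1.129 × 10^12 m²/s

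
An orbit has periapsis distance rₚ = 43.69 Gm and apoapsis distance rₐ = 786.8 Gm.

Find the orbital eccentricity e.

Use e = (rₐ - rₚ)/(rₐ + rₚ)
rₚ = 43.69 Gm = 4.369 × 10^10 m
rₐ = 786.8 Gm = 7.868 × 10^11 m
rₐ − rₚ = 7.4311 × 10^11 m
rₐ + rₚ = 8.3049 × 10^11 m
e = (rₐ − rₚ)/(rₐ + rₚ) = 0.894785

Final answer: e = 0.8948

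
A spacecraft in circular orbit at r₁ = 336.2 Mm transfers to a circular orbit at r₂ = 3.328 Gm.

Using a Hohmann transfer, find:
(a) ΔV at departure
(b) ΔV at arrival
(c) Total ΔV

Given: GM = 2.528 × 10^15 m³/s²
r₁ = 336.2 Mm = 3.362 × 10^8 m
r₂ = 3.328 Gm = 3.328 × 10^9 m
GM = 2.528 × 10^15 m³/s²
Transfer ellipse: a_t = (r₁ + r₂)/2 = 1.8321 × 10^9 m
Circular speed at r₁: v₁ = √(GM/r₁) = 2742.14 m/s
Transfer speed at r₁ (periapsis): v₁ₜ = √(GM(2/r₁ − 1/a_t)) = 3695.79 m/s
(a) ΔV₁ = v₁ₜ − v₁ = 953.645 m/s ≈ 953.6 m/s
Circular speed at r₂: v₂ = √(GM/r₂) = 871.559 m/s
Transfer speed at r₂ (apoapsis): v₂ₜ = √(GM(2/r₂ − 1/a_t)) = 373.354 m/s
(b) ΔV₂ = v₂ − v₂ₜ = 498.205 m/s ≈ 498.2 m/s
(c) ΔV_total = ΔV₁ + ΔV₂ = 1451.85 m/s ≈ 1.452 km/s

Final answer:
(a) ΔV₁ = 953.6 m/s
(b) ΔV₂ = 498.2 m/s
(c) ΔV_total = 1.452 km/s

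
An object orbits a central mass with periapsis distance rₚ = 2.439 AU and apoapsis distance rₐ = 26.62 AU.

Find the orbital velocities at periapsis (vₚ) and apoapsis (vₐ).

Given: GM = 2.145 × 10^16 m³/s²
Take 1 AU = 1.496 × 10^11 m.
rₚ = 2.439 AU = 3.64874 × 10^11 m
rₐ = 26.62 AU = 3.98235 × 10^12 m
GM = 2.145 × 10^16 m³/s²
a = (rₚ + rₐ)/2 = 2.17361 × 10^12 m
Vis-viva: v² = GM (2/r − 1/a)
vₚ² = 2.145 × 10^16 × (5.48134 × 10^-12 − 4.60063 × 10^-13) = 107706 m²/s²
vₚ = 328.186 m/s ≈ 328.2 m/s
vₐ² = 2.145 × 10^16 × (5.02216 × 10^-13 − 4.60063 × 10^-13) = 904.167 m²/s²
vₐ = 30.0694 m/s ≈ 30.07 m/s

Final answer: vₚ = 328.2 m/s, vₐ = 30.07 m/s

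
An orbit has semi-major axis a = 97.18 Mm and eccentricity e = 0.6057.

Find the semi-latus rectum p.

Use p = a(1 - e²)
a = 97.18 Mm = 9.718 × 10^7 m
e = 0.6057,  e² = 0.366872,  1 − e² = 0.633128
p = a(1 − e²) = 9.718 × 10^7 m × 0.633128 = 6.15273 × 10^7 m ≈ 61.53 Mm

Final answer: p = 61.53 Mm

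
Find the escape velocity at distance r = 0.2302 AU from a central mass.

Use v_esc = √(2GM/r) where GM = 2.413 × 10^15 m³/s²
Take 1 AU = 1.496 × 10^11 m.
r = 0.2302 AU = 3.44379 × 10^10 m
GM = 2.413 × 10^15 m³/s²
2GM/r = 2 × (2.413 × 10^15) / (3.44379 × 10^10) = 140136 m²/s²
v_esc = √(2GM/r) = 374.348 m/s ≈ 374.3 m/s

Final answer: 374.3 m/s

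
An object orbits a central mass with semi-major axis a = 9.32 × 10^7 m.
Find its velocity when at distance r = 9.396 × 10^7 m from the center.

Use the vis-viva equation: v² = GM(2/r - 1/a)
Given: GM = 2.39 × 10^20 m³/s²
a = 9.32 × 10^7 m
r = 9.396 × 10^7 m
GM = 2.39 × 10^20 m³/s²
2/r − 1/a = 2.12857 × 10^-8 − 1.07296 × 10^-8 = 1.0556 × 10^-8 m⁻¹
v² = GM (2/r − 1/a) = 2.52289 × 10^12 m²/s²
v = 1.58836 × 10^6 m/s ≈ 1588 km/s

Final answer: 1588 km/s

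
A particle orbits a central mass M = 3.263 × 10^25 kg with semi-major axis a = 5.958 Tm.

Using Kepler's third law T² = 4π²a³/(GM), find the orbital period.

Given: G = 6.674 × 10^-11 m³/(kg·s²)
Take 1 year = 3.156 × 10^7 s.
M = 3.263 × 10^25 kg
GM = G × M = 6.674 × 10^-11 × 3.263 × 10^25 = 2.17773 × 10^15 m³/s²
a = 5.958 Tm = 5.958 × 10^12 m
a³ = 2.11496 × 10^38 m³
T = 2π √(a³/GM) = 2π √((2.11496 × 10^38) / (2.17773 × 10^15)) = 2π × 3.11637 × 10^11 s
T = 1.95807 × 10^12 s ≈ 6.204 × 10^4 years

Final answer: 6.204 × 10^4 years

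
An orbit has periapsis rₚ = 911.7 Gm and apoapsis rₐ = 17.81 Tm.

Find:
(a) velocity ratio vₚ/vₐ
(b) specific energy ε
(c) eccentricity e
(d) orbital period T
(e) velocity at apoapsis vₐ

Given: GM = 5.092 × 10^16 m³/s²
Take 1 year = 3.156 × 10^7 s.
rₚ = 911.7 Gm = 9.117 × 10^11 m
rₐ = 17.81 Tm = 1.781 × 10^13 m
GM = 5.092 × 10^16 m³/s²
a = (rₚ + rₐ)/2 = 9.36085 × 10^12 m
e = (rₐ − rₚ)/(rₐ + rₚ) = (1.68983 × 10^13) / (1.87217 × 10^13) = 0.902605
(a) vₚ/vₐ = rₐ/rₚ (angular momentum) = (1.781 × 10^13) / (9.117 × 10^11) = 19.5349 ≈ 19.53
(b) 2a = 1.87217 × 10^13 m;  ε = −GM/(2a) = -2719.84 J/kg ≈ -2.72 kJ/kg
(c) e = 0.902605 ≈ 0.9026
(d) a³ = 8.20249 × 10^38 m³;  T = 2π √(a³/GM) = 2π × 1.2692 × 10^11 s = 7.97459 × 10^11 s ≈ 2.527 × 10^4 years
(e) vₐ² = GM (2/rₐ − 1/a) = 5.092 × 10^16 × (1.12296 × 10^-13 − 1.06828 × 10^-13) = 278.459 m²/s²;  vₐ = 16.6871 m/s ≈ 16.69 m/s

Final answer:
(a) velocity ratio vₚ/vₐ = 19.53
(b) specific energy ε = -2.72 kJ/kg
(c) eccentricity e = 0.9026
(d) orbital period T = 2.527 × 10^4 years
(e) velocity at apoapsis vₐ = 16.69 m/s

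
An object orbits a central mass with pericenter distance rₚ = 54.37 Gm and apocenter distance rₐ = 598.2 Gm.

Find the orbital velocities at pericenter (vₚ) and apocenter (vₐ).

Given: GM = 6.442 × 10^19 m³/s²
rₚ = 54.37 Gm = 5.437 × 10^10 m
rₐ = 598.2 Gm = 5.982 × 10^11 m
GM = 6.442 × 10^19 m³/s²
a = (rₚ + rₐ)/2 = 3.26285 × 10^11 m
Vis-viva: v² = GM (2/r − 1/a)
vₚ² = 6.442 × 10^19 × (3.6785 × 10^-11 − 3.06481 × 10^-12) = 2.17225 × 10^9 m²/s²
vₚ = 46607.5 m/s ≈ 46.61 km/s
vₐ² = 6.442 × 10^19 × (3.34336 × 10^-12 − 3.06481 × 10^-12) = 1.79447 × 10^7 m²/s²
vₐ = 4236.12 m/s ≈ 4.236 km/s

Final answer: vₚ = 46.61 km/s, vₐ = 4.236 km/s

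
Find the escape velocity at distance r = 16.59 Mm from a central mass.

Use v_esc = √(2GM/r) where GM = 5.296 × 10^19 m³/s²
r = 16.59 Mm = 1.659 × 10^7 m
GM = 5.296 × 10^19 m³/s²
2GM/r = 2 × (5.296 × 10^19) / (1.659 × 10^7) = 6.38457 × 10^12 m²/s²
v_esc = √(2GM/r) = 2.52677 × 10^6 m/s ≈ 2527 km/s

Final answer: 2527 km/s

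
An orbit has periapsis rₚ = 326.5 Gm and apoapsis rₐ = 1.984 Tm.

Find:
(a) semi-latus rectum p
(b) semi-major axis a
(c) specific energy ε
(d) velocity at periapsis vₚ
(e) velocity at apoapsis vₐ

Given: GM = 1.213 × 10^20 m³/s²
rₚ = 326.5 Gm = 3.265 × 10^11 m
rₐ = 1.984 Tm = 1.984 × 10^12 m
GM = 1.213 × 10^20 m³/s²
a = (rₚ + rₐ)/2 = 1.15525 × 10^12 m
e = (rₐ − rₚ)/(rₐ + rₚ) = (1.6575 × 10^12) / (2.3105 × 10^12) = 0.717377
(a) 1 − e² = 0.48537;  p = a(1 − e²) = 1.15525 × 10^12 × 0.48537 = 5.60724 × 10^11 m ≈ 560.7 Gm
(b) a = 1.15525 × 10^12 m ≈ 1.155 Tm
(c) 2a = 2.3105 × 10^12 m;  ε = −GM/(2a) = -5.24995 × 10^7 J/kg ≈ -52.5 MJ/kg
(d) vₚ² = GM (2/rₚ − 1/a) = 1.213 × 10^20 × (6.12557 × 10^-12 − 8.65614 × 10^-13) = 6.38033 × 10^8 m²/s²;  vₚ = 25259.3 m/s ≈ 25.26 km/s
(e) vₐ² = GM (2/rₐ − 1/a) = 1.213 × 10^20 × (1.00806 × 10^-12 − 8.65614 × 10^-13) = 1.72793 × 10^7 m²/s²;  vₐ = 4156.84 m/s ≈ 4.157 km/s

Final answer:
(a) semi-latus rectum p = 560.7 Gm
(b) semi-major axis a = 1.155 Tm
(c) specific energy ε = -52.5 MJ/kg
(d) velocity at periapsis vₚ = 25.26 km/s
(e) velocity at apoapsis vₐ = 4.157 km/s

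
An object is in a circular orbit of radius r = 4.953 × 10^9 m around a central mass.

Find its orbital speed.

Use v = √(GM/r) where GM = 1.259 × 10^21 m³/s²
r = 4.953 × 10^9 m
GM = 1.259 × 10^21 m³/s²
GM/r = (1.259 × 10^21) / (4.953 × 10^9) = 2.54189 × 10^11 m²/s²
v = √(GM/r) = 504172 m/s ≈ 504.2 km/s

Final answer: 504.2 km/s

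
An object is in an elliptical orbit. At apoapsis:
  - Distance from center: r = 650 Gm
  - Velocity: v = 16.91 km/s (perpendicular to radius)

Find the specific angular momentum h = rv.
r = 650 Gm = 6.5 × 10^11 m
v = 16.91 km/s = 16910 m/s
h = rv = 6.5 × 10^11 × 16910 = 1.09915 × 10^16 m²/s ≈ 1.099 × 10^16 m²/s

Final answer: h = 1.099 × 10^16 m²/s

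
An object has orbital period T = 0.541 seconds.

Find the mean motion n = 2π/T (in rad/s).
T = 0.541 seconds
n = 2π / 0.541 s = 11.614 rad/s ≈ 11.61 rad/s

Final answer: n = 11.61 rad/s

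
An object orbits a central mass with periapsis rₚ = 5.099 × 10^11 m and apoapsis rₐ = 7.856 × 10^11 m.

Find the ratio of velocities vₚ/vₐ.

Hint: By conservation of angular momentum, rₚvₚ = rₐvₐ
rₚ = 5.099 × 10^11 m
rₐ = 7.856 × 10^11 m
rₚvₚ = rₐvₐ  ⇒  vₚ/vₐ = rₐ/rₚ
vₚ/vₐ = (7.856 × 10^11) / (5.099 × 10^11) = 1.54069

Final answer: vₚ/vₐ = 1.541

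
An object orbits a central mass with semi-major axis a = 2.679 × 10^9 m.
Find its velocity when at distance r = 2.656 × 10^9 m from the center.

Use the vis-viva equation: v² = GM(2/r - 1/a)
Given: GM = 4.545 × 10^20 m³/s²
a = 2.679 × 10^9 m
r = 2.656 × 10^9 m
GM = 4.545 × 10^20 m³/s²
2/r − 1/a = 7.53012 × 10^-10 − 3.73274 × 10^-10 = 3.79738 × 10^-10 m⁻¹
v² = GM (2/r − 1/a) = 1.72591 × 10^11 m²/s²
v = 415441 m/s ≈ 415.4 km/s

Final answer: 415.4 km/s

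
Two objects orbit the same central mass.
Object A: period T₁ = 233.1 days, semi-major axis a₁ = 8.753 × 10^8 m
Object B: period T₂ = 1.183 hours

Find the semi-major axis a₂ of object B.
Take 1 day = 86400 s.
T₁ = 233.1 days = 2.01398 × 10^7 s
T₂ = 1.183 hours = 4258.8 s
a₁ = 8.753 × 10^8 m
Kepler's third law: (T₂/T₁)² = (a₂/a₁)³  ⇒  a₂ = a₁ (T₂/T₁)^(2/3)
T₂/T₁ = 0.000211461
(T₂/T₁)^(2/3) = 0.00354939
a₂ = 8.753 × 10^8 m × 0.00354939 = 3.10678 × 10^6 m ≈ 3.107 × 10^6 m

Final answer: a₂ = 3.107 × 10^6 m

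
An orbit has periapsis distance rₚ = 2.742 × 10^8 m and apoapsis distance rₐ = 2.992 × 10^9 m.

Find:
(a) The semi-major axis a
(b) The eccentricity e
rₚ = 2.742 × 10^8 m
rₐ = 2.992 × 10^9 m
(a) a = (rₚ + rₐ)/2 = 1.6331 × 10^9 m ≈ 1.633 × 10^9 m
(b) e = (rₐ − rₚ)/(rₐ + rₚ) = (2.7178 × 10^9) / (3.2662 × 10^9) = 0.832098

Final answer:
(a) a = 1.633 × 10^9 m
(b) e = 0.8321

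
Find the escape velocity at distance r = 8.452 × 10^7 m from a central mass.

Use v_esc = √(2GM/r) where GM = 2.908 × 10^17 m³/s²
r = 8.452 × 10^7 m
GM = 2.908 × 10^17 m³/s²
2GM/r = 2 × (2.908 × 10^17) / (8.452 × 10^7) = 6.88121 × 10^9 m²/s²
v_esc = √(2GM/r) = 82953.1 m/s ≈ 82.95 km/s

Final answer: 82.95 km/s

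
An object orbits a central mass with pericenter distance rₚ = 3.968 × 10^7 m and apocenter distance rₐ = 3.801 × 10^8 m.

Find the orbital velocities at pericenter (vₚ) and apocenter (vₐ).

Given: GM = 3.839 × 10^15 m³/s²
rₚ = 3.968 × 10^7 m
rₐ = 3.801 × 10^8 m
GM = 3.839 × 10^15 m³/s²
a = (rₚ + rₐ)/2 = 2.0989 × 10^8 m
Vis-viva: v² = GM (2/r − 1/a)
vₚ² = 3.839 × 10^15 × (5.04032 × 10^-8 − 4.7644 × 10^-9) = 1.75207 × 10^8 m²/s²
vₚ = 13236.6 m/s ≈ 13.24 km/s
vₐ² = 3.839 × 10^15 × (5.26177 × 10^-9 − 4.7644 × 10^-9) = 1.90941 × 10^6 m²/s²
vₐ = 1381.82 m/s ≈ 1.382 km/s

Final answer: vₚ = 13.24 km/s, vₐ = 1.382 km/s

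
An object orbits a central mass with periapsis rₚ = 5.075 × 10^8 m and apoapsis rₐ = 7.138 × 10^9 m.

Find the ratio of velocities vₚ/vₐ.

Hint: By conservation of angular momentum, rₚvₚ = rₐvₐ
rₚ = 5.075 × 10^8 m
rₐ = 7.138 × 10^9 m
rₚvₚ = rₐvₐ  ⇒  vₚ/vₐ = rₐ/rₚ
vₚ/vₐ = (7.138 × 10^9) / (5.075 × 10^8) = 14.065

Final answer: vₚ/vₐ = 14.07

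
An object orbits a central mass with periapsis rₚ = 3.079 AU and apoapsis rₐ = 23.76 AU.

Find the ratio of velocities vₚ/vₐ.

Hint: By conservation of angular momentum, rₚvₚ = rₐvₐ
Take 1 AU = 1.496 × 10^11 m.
rₚ = 3.079 AU = 4.60618 × 10^11 m
rₐ = 23.76 AU = 3.5545 × 10^12 m
rₚvₚ = rₐvₐ  ⇒  vₚ/vₐ = rₐ/rₚ
vₚ/vₐ = (3.5545 × 10^12) / (4.60618 × 10^11) = 7.71679

Final answer: vₚ/vₐ = 7.717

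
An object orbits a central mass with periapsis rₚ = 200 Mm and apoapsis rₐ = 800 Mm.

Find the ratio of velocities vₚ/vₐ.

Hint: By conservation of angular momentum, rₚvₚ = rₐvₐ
rₚ = 200 Mm = 2 × 10^8 m
rₐ = 800 Mm = 8 × 10^8 m
rₚvₚ = rₐvₐ  ⇒  vₚ/vₐ = rₐ/rₚ
vₚ/vₐ = (8 × 10^8) / (2 × 10^8) = 4

Final answer: vₚ/vₐ = 4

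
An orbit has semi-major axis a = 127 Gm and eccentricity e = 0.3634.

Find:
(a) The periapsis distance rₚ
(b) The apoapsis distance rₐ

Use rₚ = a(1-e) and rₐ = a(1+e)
a = 127 Gm = 1.27 × 10^11 m
e = 0.3634:  1 − e = 0.6366,  1 + e = 1.3634
(a) rₚ = a(1 − e) = 1.27 × 10^11 m × 0.6366 = 8.08482 × 10^10 m ≈ 80.85 Gm
(b) rₐ = a(1 + e) = 1.27 × 10^11 m × 1.3634 = 1.73152 × 10^11 m ≈ 173.2 Gm

Final answer:
(a) rₚ = 80.85 Gm
(b) rₐ = 173.2 Gm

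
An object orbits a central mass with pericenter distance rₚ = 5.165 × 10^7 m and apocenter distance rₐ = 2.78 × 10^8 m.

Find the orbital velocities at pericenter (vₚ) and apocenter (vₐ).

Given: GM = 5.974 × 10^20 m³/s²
rₚ = 5.165 × 10^7 m
rₐ = 2.78 × 10^8 m
GM = 5.974 × 10^20 m³/s²
a = (rₚ + rₐ)/2 = 1.64825 × 10^8 m
Vis-viva: v² = GM (2/r − 1/a)
vₚ² = 5.974 × 10^20 × (3.87222 × 10^-8 − 6.06704 × 10^-9) = 1.95082 × 10^13 m²/s²
vₚ = 4.41681 × 10^6 m/s ≈ 4417 km/s
vₐ² = 5.974 × 10^20 × (7.19424 × 10^-9 − 6.06704 × 10^-9) = 6.73392 × 10^11 m²/s²
vₐ = 820604 m/s ≈ 820.6 km/s

Final answer: vₚ = 4417 km/s, vₐ = 820.6 km/s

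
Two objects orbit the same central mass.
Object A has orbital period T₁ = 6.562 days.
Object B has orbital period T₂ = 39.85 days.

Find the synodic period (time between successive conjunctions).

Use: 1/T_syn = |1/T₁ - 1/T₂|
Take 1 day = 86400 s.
T₁ = 6.562 days = 566957 s
T₂ = 39.85 days = 3.44304 × 10^6 s
1/T₁ = 1.7638 × 10^-6 s⁻¹
1/T₂ = 2.90441 × 10^-7 s⁻¹
|1/T₁ − 1/T₂| = 1.47336 × 10^-6 s⁻¹
T_syn = 1 / |1/T₁ − 1/T₂| = 678720 s ≈ 7.856 days

Final answer: T_syn = 7.856 days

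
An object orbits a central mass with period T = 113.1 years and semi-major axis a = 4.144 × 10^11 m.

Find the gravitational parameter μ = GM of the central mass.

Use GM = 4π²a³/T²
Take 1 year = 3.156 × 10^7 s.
T = 113.1 years = 3.56944 × 10^9 s
a = 4.144 × 10^11 m
a³ = 7.11638 × 10^34 m³
T² = 1.27409 × 10^19 s²
GM = 4π² × (7.11638 × 10^34) / (1.27409 × 10^19) = 2.20506 × 10^17 m³/s²
GM ≈ 2.205 × 10^17 m³/s²

Final answer: GM = 2.205 × 10^17 m³/s²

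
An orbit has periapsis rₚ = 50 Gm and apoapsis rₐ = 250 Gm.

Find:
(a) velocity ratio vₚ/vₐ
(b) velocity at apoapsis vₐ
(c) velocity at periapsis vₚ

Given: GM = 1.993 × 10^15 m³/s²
rₚ = 50 Gm = 5 × 10^10 m
rₐ = 250 Gm = 2.5 × 10^11 m
GM = 1.993 × 10^15 m³/s²
a = (rₚ + rₐ)/2 = 1.5 × 10^11 m
e = (rₐ − rₚ)/(rₐ + rₚ) = (2 × 10^11) / (3 × 10^11) = 0.666667
(a) vₚ/vₐ = rₐ/rₚ (angular momentum) = (2.5 × 10^11) / (5 × 10^10) = 5 ≈ 5
(b) vₐ² = GM (2/rₐ − 1/a) = 1.993 × 10^15 × (8 × 10^-12 − 6.66667 × 10^-12) = 2657.33 m²/s²;  vₐ = 51.5493 m/s ≈ 51.55 m/s
(c) vₚ² = GM (2/rₚ − 1/a) = 1.993 × 10^15 × (4 × 10^-11 − 6.66667 × 10^-12) = 66433.3 m²/s²;  vₚ = 257.747 m/s ≈ 257.7 m/s

Final answer:
(a) velocity ratio vₚ/vₐ = 5
(b) velocity at apoapsis vₐ = 51.55 m/s
(c) velocity at periapsis vₚ = 257.7 m/s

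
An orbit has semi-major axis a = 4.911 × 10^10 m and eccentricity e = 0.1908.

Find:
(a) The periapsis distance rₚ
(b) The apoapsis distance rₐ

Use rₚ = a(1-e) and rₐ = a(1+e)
a = 4.911 × 10^10 m
e = 0.1908:  1 − e = 0.8092,  1 + e = 1.1908
(a) rₚ = a(1 − e) = 4.911 × 10^10 m × 0.8092 = 3.97398 × 10^10 m ≈ 3.974 × 10^10 m
(b) rₐ = a(1 + e) = 4.911 × 10^10 m × 1.1908 = 5.84802 × 10^10 m ≈ 5.848 × 10^10 m

Final answer:
(a) rₚ = 3.974 × 10^10 m
(b) rₐ = 5.848 × 10^10 m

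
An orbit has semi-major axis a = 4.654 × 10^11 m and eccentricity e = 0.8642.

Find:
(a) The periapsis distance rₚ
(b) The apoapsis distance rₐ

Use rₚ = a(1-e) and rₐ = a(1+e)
a = 4.654 × 10^11 m
e = 0.8642:  1 − e = 0.1358,  1 + e = 1.8642
(a) rₚ = a(1 − e) = 4.654 × 10^11 m × 0.1358 = 6.32013 × 10^10 m ≈ 6.32 × 10^10 m
(b) rₐ = a(1 + e) = 4.654 × 10^11 m × 1.8642 = 8.67599 × 10^11 m ≈ 8.676 × 10^11 m

Final answer:
(a) rₚ = 6.32 × 10^10 m
(b) rₐ = 8.676 × 10^11 m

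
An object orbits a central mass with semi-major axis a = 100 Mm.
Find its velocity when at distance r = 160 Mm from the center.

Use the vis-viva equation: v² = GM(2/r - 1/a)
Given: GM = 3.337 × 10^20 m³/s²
a = 100 Mm = 1 × 10^8 m
r = 160 Mm = 1.6 × 10^8 m
GM = 3.337 × 10^20 m³/s²
2/r − 1/a = 1.25 × 10^-8 − 1 × 10^-8 = 2.5 × 10^-9 m⁻¹
v² = GM (2/r − 1/a) = 8.3425 × 10^11 m²/s²
v = 913373 m/s ≈ 913.4 km/s

Final answer: 913.4 km/s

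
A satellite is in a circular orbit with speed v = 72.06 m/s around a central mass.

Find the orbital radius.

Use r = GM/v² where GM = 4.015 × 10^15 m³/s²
v = 72.06 m/s
GM = 4.015 × 10^15 m³/s²
v² = 5192.64 m²/s²
r = GM/v² = (4.015 × 10^15) / 5192.64 = 7.73209 × 10^11 m ≈ 773.2 Gm

Final answer: 773.2 Gm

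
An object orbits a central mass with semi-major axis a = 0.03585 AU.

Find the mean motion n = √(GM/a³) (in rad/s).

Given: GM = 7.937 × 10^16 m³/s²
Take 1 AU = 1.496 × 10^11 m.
a = 0.03585 AU = 5.36316 × 10^9 m
GM = 7.937 × 10^16 m³/s²
a³ = 1.54263 × 10^29 m³
GM/a³ = (7.937 × 10^16) / (1.54263 × 10^29) = 5.1451 × 10^-13 s⁻²
n = √(GM/a³) = 7.17294 × 10^-7 rad/s ≈ 7.173 × 10^-7 rad/s

Final answer: n = 7.173 × 10^-7 rad/s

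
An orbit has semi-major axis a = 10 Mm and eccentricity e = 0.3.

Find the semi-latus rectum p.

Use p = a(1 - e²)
a = 10 Mm = 1 × 10^7 m
e = 0.3,  e² = 0.09,  1 − e² = 0.91
p = a(1 − e²) = 1 × 10^7 m × 0.91 = 9.1 × 10^6 m ≈ 9.1 Mm

Final answer: p = 9.1 Mm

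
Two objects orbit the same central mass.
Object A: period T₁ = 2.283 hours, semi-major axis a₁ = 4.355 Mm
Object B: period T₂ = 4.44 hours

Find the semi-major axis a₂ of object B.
T₁ = 2.283 hours = 8218.8 s
T₂ = 4.44 hours = 15984 s
a₁ = 4.355 Mm = 4.355 × 10^6 m
Kepler's third law: (T₂/T₁)² = (a₂/a₁)³  ⇒  a₂ = a₁ (T₂/T₁)^(2/3)
T₂/T₁ = 1.94481
(T₂/T₁)^(2/3) = 1.55806
a₂ = 4.355 × 10^6 m × 1.55806 = 6.78536 × 10^6 m ≈ 6.785 Mm

Final answer: a₂ = 6.785 Mm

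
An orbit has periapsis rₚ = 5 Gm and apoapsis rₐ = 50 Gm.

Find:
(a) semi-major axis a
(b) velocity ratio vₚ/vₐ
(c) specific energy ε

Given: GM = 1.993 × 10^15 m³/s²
rₚ = 5 Gm = 5 × 10^9 m
rₐ = 50 Gm = 5 × 10^10 m
GM = 1.993 × 10^15 m³/s²
a = (rₚ + rₐ)/2 = 2.75 × 10^10 m
e = (rₐ − rₚ)/(rₐ + rₚ) = (4.5 × 10^10) / (5.5 × 10^10) = 0.818182
(a) a = 2.75 × 10^10 m ≈ 27.5 Gm
(b) vₚ/vₐ = rₐ/rₚ (angular momentum) = (5 × 10^10) / (5 × 10^9) = 10 ≈ 10
(c) 2a = 5.5 × 10^10 m;  ε = −GM/(2a) = -36236.4 J/kg ≈ -36.24 kJ/kg

Final answer:
(a) semi-major axis a = 27.5 Gm
(b) velocity ratio vₚ/vₐ = 10
(c) specific energy ε = -36.24 kJ/kg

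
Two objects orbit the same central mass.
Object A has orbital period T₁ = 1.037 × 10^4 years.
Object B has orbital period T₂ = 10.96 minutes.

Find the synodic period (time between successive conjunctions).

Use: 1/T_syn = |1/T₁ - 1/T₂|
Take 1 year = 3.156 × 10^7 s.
T₁ = 1.037 × 10^4 years = 3.27277 × 10^11 s
T₂ = 10.96 minutes = 657.6 s
1/T₁ = 3.05551 × 10^-12 s⁻¹
1/T₂ = 0.00152068 s⁻¹
|1/T₁ − 1/T₂| = 0.00152068 s⁻¹
T_syn = 1 / |1/T₁ − 1/T₂| = 657.6 s ≈ 10.96 minutes

Final answer: T_syn = 10.96 minutes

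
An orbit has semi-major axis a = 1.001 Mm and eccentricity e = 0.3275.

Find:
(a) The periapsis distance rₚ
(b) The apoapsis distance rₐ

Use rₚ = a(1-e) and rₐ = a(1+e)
a = 1.001 Mm = 1.001 × 10^6 m
e = 0.3275:  1 − e = 0.6725,  1 + e = 1.3275
(a) rₚ = a(1 − e) = 1.001 × 10^6 m × 0.6725 = 673172 m ≈ 673.2 km
(b) rₐ = a(1 + e) = 1.001 × 10^6 m × 1.3275 = 1.32883 × 10^6 m ≈ 1.329 Mm

Final answer:
(a) rₚ = 673.2 km
(b) rₐ = 1.329 Mm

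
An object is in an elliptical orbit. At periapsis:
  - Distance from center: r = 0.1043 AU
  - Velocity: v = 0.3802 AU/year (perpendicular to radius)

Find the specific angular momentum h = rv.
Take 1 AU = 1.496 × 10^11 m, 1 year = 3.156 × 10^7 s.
r = 0.1043 AU = 1.56033 × 10^10 m
v = 0.3802 AU/year = 1802.22 m/s
h = rv = 1.56033 × 10^10 × 1802.22 = 2.81205 × 10^13 m²/s ≈ 2.812 × 10^13 m²/s

Final answer: h = 2.812 × 10^13 m²/s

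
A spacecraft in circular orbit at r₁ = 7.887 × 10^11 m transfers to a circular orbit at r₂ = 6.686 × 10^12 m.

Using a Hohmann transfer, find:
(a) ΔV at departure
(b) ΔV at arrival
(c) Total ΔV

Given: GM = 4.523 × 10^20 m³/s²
r₁ = 7.887 × 10^11 m
r₂ = 6.686 × 10^12 m
GM = 4.523 × 10^20 m³/s²
Transfer ellipse: a_t = (r₁ + r₂)/2 = 3.73735 × 10^12 m
Circular speed at r₁: v₁ = √(GM/r₁) = 23947.3 m/s
Transfer speed at r₁ (periapsis): v₁ₜ = √(GM(2/r₁ − 1/a_t)) = 32030.1 m/s
(a) ΔV₁ = v₁ₜ − v₁ = 8082.78 m/s ≈ 8.083 km/s
Circular speed at r₂: v₂ = √(GM/r₂) = 8224.89 m/s
Transfer speed at r₂ (apoapsis): v₂ₜ = √(GM(2/r₂ − 1/a_t)) = 3778.37 m/s
(b) ΔV₂ = v₂ − v₂ₜ = 4446.52 m/s ≈ 4.447 km/s
(c) ΔV_total = ΔV₁ + ΔV₂ = 12529.3 m/s ≈ 12.53 km/s

Final answer:
(a) ΔV₁ = 8.083 km/s
(b) ΔV₂ = 4.447 km/s
(c) ΔV_total = 12.53 km/s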